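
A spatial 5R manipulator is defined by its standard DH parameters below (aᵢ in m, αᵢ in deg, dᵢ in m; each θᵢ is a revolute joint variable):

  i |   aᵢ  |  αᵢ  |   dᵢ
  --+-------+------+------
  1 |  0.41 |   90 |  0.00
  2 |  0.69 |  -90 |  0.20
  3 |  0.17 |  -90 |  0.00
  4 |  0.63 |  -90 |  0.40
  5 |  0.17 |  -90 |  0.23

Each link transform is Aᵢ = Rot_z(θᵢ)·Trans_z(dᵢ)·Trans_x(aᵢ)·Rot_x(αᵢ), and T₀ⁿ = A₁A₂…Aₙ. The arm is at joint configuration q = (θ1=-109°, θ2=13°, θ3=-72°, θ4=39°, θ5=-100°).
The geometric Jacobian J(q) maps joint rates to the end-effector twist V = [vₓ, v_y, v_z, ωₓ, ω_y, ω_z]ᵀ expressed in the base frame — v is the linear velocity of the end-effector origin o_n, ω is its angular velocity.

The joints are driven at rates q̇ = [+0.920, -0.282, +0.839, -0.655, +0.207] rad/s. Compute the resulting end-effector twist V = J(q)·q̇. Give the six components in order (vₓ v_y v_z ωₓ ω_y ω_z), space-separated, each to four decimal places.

1.6045 -1.3012 -0.1470 0.4524 0.6890 1.4316

o_n = [-1.0782, -1.6186, -0.2316]
J₁: ẑ×o_n = [1.6186, -1.0782, 0.0000], ω = ẑ
J2: z=[-0.9455, 0.3256, 0.0000] o=[-0.1335, -0.3877, 0.0000] → [-0.0754, -0.2190, 1.4715, -0.9455, 0.3256, 0.0000]
J3: z=[0.0732, 0.2127, 0.9744] o=[-0.5415, -0.9582, 0.1552] → [0.5612, -0.4947, 0.0658, 0.0732, 0.2127, 0.9744]
J4: z=[-0.0095, -0.9768, 0.2139] o=[-0.7110, -0.9540, 0.1670] → [0.5315, -0.0824, -0.3524, -0.0095, -0.9768, 0.2139]
J5: z=[0.5707, -0.1810, -0.8010] o=[-1.2321, -1.4168, -0.0997] → [-0.1377, -0.0480, -0.0873, 0.5707, -0.1810, -0.8010]
V = J·q̇ = [1.6045, -1.3012, -0.1470, 0.4524, 0.6890, 1.4316]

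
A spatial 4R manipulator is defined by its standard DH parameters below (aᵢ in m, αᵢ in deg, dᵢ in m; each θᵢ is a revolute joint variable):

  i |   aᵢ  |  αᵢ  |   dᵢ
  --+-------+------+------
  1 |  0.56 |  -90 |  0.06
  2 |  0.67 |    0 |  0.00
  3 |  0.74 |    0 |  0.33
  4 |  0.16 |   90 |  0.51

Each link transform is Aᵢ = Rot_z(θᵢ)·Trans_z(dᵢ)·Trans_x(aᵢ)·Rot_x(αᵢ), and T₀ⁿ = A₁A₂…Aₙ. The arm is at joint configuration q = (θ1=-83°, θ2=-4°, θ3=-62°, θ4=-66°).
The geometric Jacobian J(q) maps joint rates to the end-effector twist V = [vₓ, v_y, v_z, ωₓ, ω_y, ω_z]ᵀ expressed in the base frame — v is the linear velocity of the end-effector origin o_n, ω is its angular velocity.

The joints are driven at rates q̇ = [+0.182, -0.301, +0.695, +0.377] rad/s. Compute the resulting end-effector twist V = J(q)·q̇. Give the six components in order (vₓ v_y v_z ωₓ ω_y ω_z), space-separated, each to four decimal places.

0.2802 -0.1581 0.1651 0.7653 0.0940 0.1820

o_n = [1.0071, -1.3093, 0.9017]
J₁: ẑ×o_n = [1.3093, 1.0071, -0.0000], ω = ẑ
J2: z=[0.9925, 0.1219, 0.0000] o=[0.0682, -0.5558, 0.0600] → [0.1026, -0.8354, -0.8623, 0.9925, 0.1219, 0.0000]
J3: z=[0.9925, 0.1219, 0.0000] o=[0.1497, -1.2192, 0.1067] → [0.0969, -0.7890, -0.1939, 0.9925, 0.1219, 0.0000]
J4: z=[0.9925, 0.1219, 0.0000] o=[0.5139, -1.4777, 0.7828] → [0.0145, -0.1180, 0.1071, 0.9925, 0.1219, 0.0000]
V = J·q̇ = [0.2802, -0.1581, 0.1651, 0.7653, 0.0940, 0.1820]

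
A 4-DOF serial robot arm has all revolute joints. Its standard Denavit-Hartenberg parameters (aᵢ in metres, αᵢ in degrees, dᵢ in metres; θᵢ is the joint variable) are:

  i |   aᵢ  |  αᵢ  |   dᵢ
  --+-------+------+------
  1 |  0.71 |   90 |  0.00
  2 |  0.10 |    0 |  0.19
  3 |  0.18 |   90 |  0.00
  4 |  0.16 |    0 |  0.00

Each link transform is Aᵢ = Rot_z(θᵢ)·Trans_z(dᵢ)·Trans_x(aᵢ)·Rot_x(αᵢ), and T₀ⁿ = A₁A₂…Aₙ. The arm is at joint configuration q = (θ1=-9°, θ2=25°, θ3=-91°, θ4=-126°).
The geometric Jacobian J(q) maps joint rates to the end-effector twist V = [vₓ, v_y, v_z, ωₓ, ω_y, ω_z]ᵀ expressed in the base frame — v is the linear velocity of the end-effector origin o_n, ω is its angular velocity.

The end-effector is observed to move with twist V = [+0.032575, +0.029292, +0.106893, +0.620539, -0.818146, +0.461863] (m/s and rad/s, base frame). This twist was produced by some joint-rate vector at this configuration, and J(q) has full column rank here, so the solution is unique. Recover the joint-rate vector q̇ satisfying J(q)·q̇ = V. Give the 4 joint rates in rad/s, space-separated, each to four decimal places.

o_n = [0.8158, -0.1905, -0.0363]
J₁: ẑ×o_n = [0.1905, 0.8158, -0.0000], ω = ẑ
J2: z=[-0.1564, -0.9877, 0.0000] o=[0.7013, -0.1111, 0.0000] → [0.0358, -0.0057, 0.1256, -0.1564, -0.9877, 0.0000]
J3: z=[-0.1564, -0.9877, 0.0000] o=[0.7611, -0.3129, 0.0423] → [0.0776, -0.0123, 0.0350, -0.1564, -0.9877, 0.0000]
J4: z=[-0.9023, 0.1429, -0.4067] o=[0.8334, -0.3244, -0.1222] → [0.0667, 0.0847, -0.1183, -0.9023, 0.1429, -0.4067]
q̇ = J⁺·V = [0.1320, -0.1530, 0.8640, -0.8110]

0.1320 -0.1530 0.8640 -0.8110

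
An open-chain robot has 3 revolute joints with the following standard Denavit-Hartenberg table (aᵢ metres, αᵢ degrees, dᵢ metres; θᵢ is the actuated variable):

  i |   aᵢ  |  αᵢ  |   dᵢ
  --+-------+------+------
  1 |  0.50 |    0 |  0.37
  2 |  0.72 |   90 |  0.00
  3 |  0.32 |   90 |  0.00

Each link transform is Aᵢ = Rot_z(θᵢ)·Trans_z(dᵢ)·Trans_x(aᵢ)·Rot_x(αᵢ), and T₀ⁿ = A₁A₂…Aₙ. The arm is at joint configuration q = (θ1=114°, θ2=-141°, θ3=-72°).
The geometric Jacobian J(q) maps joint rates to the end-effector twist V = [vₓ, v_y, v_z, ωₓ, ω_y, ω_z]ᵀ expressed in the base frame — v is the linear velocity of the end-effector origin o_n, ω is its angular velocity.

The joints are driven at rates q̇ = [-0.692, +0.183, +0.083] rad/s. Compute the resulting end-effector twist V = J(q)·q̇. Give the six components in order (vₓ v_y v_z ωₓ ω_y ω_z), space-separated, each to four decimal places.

o_n = [0.5263, 0.0850, 0.0657]
J₁: ẑ×o_n = [-0.0850, 0.5263, 0.0000], ω = ẑ
J2: z=[0.0000, 0.0000, 1.0000] o=[-0.2034, 0.4568, 0.3700] → [0.3718, 0.7296, -0.0000, 0.0000, 0.0000, 1.0000]
J3: z=[-0.4540, -0.8910, 0.0000] o=[0.4382, 0.1299, 0.3700] → [0.2712, -0.1382, 0.0989, -0.4540, -0.8910, 0.0000]
V = J·q̇ = [0.1494, -0.2421, 0.0082, -0.0377, -0.0740, -0.5090]

0.1494 -0.2421 0.0082 -0.0377 -0.0740 -0.5090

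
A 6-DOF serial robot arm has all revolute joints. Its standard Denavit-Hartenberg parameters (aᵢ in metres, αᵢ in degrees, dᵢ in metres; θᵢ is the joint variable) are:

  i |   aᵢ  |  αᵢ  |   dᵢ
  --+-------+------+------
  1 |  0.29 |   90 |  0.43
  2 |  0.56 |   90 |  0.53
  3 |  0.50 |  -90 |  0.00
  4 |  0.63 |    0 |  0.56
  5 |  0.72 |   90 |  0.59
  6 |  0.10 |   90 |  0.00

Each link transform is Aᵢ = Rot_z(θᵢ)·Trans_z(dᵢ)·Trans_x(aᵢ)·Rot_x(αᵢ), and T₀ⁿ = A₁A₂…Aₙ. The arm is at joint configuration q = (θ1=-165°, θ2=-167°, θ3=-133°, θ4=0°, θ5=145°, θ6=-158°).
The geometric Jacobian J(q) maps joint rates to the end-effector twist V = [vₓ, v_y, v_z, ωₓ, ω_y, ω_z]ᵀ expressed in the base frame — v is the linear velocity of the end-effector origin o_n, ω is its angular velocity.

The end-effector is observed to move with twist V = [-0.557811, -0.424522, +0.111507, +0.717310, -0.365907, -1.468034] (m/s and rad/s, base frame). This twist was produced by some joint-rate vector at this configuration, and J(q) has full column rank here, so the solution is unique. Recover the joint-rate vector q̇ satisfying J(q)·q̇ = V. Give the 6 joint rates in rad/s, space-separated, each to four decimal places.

-0.9460 0.3390 -0.1390 0.2130 0.8980 0.2870

o_n = [0.7149, -0.5118, -0.1350]
J₁: ẑ×o_n = [0.5118, 0.7149, -0.0000], ω = ẑ
J2: z=[-0.2588, 0.9659, 0.0000] o=[-0.2801, -0.0751, 0.4300] → [-0.5458, -0.1462, -0.8481, -0.2588, 0.9659, 0.0000]
J3: z=[0.2173, 0.0582, 0.9744] o=[0.1098, 0.5781, 0.3040] → [1.0364, 0.6850, -0.2721, 0.2173, 0.0582, 0.9744]
J4: z=[0.8648, -0.4743, -0.1645] o=[-0.1165, 0.1389, 0.3807] → [0.1376, 0.3093, -0.1684, 0.8648, -0.4743, -0.1645]
J5: z=[0.8648, -0.4743, -0.1645] o=[0.0826, -0.6801, 0.3853] → [0.2745, 0.3460, 0.4455, 0.8648, -0.4743, -0.1645]
J6: z=[-0.4376, -0.5515, -0.7102] o=[0.7701, -0.4659, -0.2047] → [-0.0710, 0.0697, -0.0104, -0.4376, -0.5515, -0.7102]
q̇ = J⁺·V = [-0.9460, 0.3390, -0.1390, 0.2130, 0.8980, 0.2870]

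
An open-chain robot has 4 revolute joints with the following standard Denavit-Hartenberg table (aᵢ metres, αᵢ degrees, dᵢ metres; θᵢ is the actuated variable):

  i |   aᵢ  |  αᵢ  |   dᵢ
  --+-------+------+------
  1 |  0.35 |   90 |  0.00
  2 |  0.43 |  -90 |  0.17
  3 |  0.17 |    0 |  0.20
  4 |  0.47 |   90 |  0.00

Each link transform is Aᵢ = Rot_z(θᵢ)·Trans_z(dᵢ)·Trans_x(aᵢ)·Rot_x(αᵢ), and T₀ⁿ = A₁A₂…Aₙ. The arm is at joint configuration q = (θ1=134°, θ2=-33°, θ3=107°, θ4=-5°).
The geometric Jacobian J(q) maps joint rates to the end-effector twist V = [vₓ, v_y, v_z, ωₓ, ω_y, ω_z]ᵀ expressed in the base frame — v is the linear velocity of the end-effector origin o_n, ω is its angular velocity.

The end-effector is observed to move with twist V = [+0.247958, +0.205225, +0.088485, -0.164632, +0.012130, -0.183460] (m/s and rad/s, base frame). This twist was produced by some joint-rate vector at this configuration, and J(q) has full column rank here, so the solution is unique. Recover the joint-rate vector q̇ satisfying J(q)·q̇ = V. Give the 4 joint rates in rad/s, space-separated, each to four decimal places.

o_n = [-0.8088, 0.1864, 0.0138]
J₁: ẑ×o_n = [-0.1864, -0.8088, 0.0000], ω = ẑ
J2: z=[0.7193, 0.6947, 0.0000] o=[-0.2431, 0.2518, 0.0000] → [0.0096, -0.0099, 0.3459, 0.7193, 0.6947, 0.0000]
J3: z=[-0.3783, 0.3918, 0.8387] o=[-0.3714, 0.6293, -0.2342] → [0.4686, -0.2730, 0.3389, -0.3783, 0.3918, 0.8387]
J4: z=[-0.3783, 0.3918, 0.8387] o=[-0.5350, 0.5647, -0.0394] → [0.3381, -0.2095, 0.2504, -0.3783, 0.3918, 0.8387]
q̇ = J⁺·V = [-0.3730, -0.1100, 0.7900, -0.5640]

-0.3730 -0.1100 0.7900 -0.5640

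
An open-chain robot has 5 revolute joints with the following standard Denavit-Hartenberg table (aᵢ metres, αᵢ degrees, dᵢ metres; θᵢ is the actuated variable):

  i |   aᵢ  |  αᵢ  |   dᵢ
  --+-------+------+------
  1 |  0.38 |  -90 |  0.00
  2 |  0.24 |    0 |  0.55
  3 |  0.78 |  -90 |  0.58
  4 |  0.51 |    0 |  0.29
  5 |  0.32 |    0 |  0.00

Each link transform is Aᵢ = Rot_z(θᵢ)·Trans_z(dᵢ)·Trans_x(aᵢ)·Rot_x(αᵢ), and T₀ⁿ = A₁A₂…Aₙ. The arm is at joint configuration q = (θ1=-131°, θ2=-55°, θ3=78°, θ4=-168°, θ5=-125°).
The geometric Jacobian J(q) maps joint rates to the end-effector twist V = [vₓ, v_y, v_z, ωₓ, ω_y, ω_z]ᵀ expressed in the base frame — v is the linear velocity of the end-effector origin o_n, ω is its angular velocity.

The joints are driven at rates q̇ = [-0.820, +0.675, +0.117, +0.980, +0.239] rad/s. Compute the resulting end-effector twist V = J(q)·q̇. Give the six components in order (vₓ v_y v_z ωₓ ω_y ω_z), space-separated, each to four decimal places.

-0.4460 -0.0532 -0.1996 0.9102 -0.1601 -1.9421

o_n = [0.2000, -1.2050, -0.2291]
J₁: ẑ×o_n = [1.2050, 0.2000, -0.0000], ω = ẑ
J2: z=[0.7547, -0.6561, 0.0000] o=[-0.2493, -0.2868, 0.0000] → [0.1503, 0.1729, -0.3982, 0.7547, -0.6561, 0.0000]
J3: z=[0.7547, -0.6561, 0.0000] o=[0.0755, -0.7515, 0.1966] → [0.2793, 0.3212, -0.2606, 0.7547, -0.6561, 0.0000]
J4: z=[0.2563, 0.2949, -0.9205] o=[0.0422, -1.6739, -0.1082] → [0.3960, -0.1143, 0.0737, 0.2563, 0.2949, -0.9205]
J5: z=[0.2563, 0.2949, -0.9205] o=[0.4978, -1.3114, -0.1802] → [0.0835, 0.2867, 0.1151, 0.2563, 0.2949, -0.9205]
V = J·q̇ = [-0.4460, -0.0532, -0.1996, 0.9102, -0.1601, -1.9421]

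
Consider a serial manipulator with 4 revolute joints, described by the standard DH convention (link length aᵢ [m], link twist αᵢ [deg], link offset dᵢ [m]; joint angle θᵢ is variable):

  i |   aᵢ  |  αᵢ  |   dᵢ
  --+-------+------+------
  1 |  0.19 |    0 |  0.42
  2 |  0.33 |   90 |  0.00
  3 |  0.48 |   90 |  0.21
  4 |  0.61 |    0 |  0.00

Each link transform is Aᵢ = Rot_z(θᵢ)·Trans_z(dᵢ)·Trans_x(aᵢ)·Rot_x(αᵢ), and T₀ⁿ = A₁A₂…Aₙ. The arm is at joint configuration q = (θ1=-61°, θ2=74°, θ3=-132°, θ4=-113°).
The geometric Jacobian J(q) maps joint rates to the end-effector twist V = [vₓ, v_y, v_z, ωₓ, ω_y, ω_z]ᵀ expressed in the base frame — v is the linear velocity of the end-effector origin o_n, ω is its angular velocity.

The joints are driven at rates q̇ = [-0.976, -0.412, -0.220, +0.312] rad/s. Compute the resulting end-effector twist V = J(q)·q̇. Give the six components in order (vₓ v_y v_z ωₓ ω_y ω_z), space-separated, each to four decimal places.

o_n = [0.1770, 0.2142, 0.2404]
J₁: ẑ×o_n = [-0.2142, 0.1770, 0.0000], ω = ẑ
J2: z=[0.0000, 0.0000, 1.0000] o=[0.0921, -0.1662, 0.4200] → [-0.3804, 0.0849, 0.0000, 0.0000, 0.0000, 1.0000]
J3: z=[0.2250, -0.9744, 0.0000] o=[0.4137, -0.0919, 0.4200] → [0.1750, 0.0404, -0.1617, 0.2250, -0.9744, 0.0000]
J4: z=[-0.7241, -0.1672, 0.6691] o=[0.1479, -0.3688, 0.0633] → [-0.4197, 0.1477, -0.4173, -0.7241, -0.1672, 0.6691]
V = J·q̇ = [0.1963, -0.1706, -0.0946, -0.2754, 0.1622, -1.1792]

0.1963 -0.1706 -0.0946 -0.2754 0.1622 -1.1792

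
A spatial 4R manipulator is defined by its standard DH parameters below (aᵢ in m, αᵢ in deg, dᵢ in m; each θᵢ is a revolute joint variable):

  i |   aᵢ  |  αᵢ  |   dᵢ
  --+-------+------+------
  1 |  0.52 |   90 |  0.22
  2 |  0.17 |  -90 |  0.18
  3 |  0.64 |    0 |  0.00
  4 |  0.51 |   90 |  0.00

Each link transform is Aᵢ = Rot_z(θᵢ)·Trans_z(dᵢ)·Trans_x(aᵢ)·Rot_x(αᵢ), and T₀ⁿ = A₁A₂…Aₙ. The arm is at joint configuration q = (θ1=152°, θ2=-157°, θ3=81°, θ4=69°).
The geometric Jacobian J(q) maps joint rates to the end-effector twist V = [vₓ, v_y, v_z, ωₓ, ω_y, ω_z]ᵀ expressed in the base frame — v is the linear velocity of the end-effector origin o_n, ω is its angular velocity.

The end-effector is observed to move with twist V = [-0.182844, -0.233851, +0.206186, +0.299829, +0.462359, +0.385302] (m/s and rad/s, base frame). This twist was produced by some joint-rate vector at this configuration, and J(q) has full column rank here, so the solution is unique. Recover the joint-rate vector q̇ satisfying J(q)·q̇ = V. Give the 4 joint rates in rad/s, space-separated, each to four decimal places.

o_n = [-0.9305, -0.3061, 0.2870]
J₁: ẑ×o_n = [0.3061, -0.9305, 0.0000], ω = ẑ
J2: z=[0.4695, 0.8829, 0.0000] o=[-0.4591, 0.2441, 0.2200] → [0.0592, -0.0315, 0.1579, 0.4695, 0.8829, 0.0000]
J3: z=[-0.3450, 0.1834, -0.9205] o=[-0.2365, 0.3296, 0.1536] → [-0.5607, 0.6849, 0.3466, -0.3450, 0.1834, -0.9205]
J4: z=[-0.3450, 0.1834, -0.9205] o=[-0.4518, -0.2718, 0.1145] → [0.0001, 0.5002, 0.0996, -0.3450, 0.1834, -0.9205]
q̇ = J⁺·V = [0.2730, 0.5490, 0.5330, -0.6550]

0.2730 0.5490 0.5330 -0.6550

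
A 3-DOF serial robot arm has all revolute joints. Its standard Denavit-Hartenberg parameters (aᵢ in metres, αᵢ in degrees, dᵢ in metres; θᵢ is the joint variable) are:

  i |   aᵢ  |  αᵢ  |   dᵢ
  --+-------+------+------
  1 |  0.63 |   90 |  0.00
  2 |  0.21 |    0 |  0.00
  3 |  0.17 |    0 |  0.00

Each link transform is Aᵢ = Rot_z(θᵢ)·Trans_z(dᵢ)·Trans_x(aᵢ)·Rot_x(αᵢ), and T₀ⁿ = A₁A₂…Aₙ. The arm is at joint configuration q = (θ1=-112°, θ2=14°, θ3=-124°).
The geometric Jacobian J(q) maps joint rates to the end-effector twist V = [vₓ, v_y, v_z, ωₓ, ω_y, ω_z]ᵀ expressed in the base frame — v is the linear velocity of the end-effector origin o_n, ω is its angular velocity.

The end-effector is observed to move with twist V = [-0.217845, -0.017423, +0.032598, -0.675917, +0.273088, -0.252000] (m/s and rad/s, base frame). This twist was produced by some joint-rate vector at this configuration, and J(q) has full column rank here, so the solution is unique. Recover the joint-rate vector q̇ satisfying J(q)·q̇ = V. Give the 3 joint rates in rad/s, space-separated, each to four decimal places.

o_n = [-0.2906, -0.7191, -0.1089]
J₁: ẑ×o_n = [0.7191, -0.2906, 0.0000], ω = ẑ
J2: z=[-0.9272, 0.3746, 0.0000] o=[-0.2360, -0.5841, 0.0000] → [-0.0408, -0.1010, 0.1456, -0.9272, 0.3746, 0.0000]
J3: z=[-0.9272, 0.3746, 0.0000] o=[-0.3123, -0.7731, 0.0508] → [-0.0598, -0.1481, -0.0581, -0.9272, 0.3746, 0.0000]
q̇ = J⁺·V = [-0.2520, 0.3680, 0.3610]

-0.2520 0.3680 0.3610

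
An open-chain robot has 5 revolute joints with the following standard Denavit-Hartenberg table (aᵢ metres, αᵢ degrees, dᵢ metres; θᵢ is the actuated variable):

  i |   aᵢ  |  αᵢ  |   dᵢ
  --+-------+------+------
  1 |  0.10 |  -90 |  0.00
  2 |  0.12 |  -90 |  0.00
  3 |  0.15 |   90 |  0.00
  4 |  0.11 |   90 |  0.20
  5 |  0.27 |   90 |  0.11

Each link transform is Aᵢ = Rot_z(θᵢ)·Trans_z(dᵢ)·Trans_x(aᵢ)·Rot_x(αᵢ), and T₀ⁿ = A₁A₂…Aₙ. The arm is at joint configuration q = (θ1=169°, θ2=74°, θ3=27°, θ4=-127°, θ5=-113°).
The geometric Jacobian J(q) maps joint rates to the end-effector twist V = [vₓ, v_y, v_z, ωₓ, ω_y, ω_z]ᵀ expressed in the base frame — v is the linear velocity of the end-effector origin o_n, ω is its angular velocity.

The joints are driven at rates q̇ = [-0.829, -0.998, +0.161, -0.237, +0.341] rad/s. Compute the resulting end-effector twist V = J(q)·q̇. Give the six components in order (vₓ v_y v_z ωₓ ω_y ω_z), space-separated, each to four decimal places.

o_n = [-0.0665, 0.0845, -0.1623]
J₁: ẑ×o_n = [-0.0845, -0.0665, 0.0000], ω = ẑ
J2: z=[-0.1908, -0.9816, 0.0000] o=[-0.0982, 0.0191, 0.0000] → [0.1594, -0.0310, 0.0186, -0.1908, -0.9816, 0.0000]
J3: z=[0.9436, -0.1834, -0.2756] o=[-0.1306, 0.0254, -0.1154] → [0.0249, 0.0267, 0.0675, 0.9436, -0.1834, -0.2756]
J4: z=[-0.2928, -0.8508, -0.4364] o=[-0.1538, 0.0993, -0.2438] → [-0.0758, -0.0142, 0.0786, -0.2928, -0.8508, -0.4364]
J5: z=[0.6912, -0.5037, 0.5181] o=[-0.2850, -0.0874, -0.2502] → [-0.1333, 0.0525, 0.2289, 0.6912, -0.5037, 0.5181]
V = J·q̇ = [-0.1125, 0.1116, 0.0517, 0.6475, 0.9800, -0.5933]

-0.1125 0.1116 0.0517 0.6475 0.9800 -0.5933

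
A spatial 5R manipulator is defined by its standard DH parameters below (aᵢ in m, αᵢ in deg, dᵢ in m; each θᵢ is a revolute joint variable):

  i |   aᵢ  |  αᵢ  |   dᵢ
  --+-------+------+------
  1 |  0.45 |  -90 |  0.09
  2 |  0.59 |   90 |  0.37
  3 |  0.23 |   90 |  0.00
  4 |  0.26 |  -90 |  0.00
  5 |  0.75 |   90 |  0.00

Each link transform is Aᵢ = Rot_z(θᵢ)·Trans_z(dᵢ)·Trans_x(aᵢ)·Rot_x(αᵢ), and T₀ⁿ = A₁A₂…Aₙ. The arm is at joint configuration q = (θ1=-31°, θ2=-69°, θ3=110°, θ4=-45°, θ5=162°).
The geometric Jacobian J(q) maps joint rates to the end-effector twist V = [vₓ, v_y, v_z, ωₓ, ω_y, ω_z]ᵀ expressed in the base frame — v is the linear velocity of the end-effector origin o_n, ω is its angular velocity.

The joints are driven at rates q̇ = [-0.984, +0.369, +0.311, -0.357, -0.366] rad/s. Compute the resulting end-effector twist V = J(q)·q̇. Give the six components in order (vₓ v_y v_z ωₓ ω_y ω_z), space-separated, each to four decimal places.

0.0662 -0.3594 -0.1604 -0.1157 0.0739 -1.1958

o_n = [0.3590, 0.0242, 0.5813]
J₁: ẑ×o_n = [-0.0242, 0.3590, 0.0000], ω = ẑ
J2: z=[0.5150, 0.8572, 0.0000] o=[0.3857, -0.2318, 0.0900] → [0.4211, -0.2530, 0.1548, 0.5150, 0.8572, 0.0000]
J3: z=[-0.8002, 0.4808, 0.3584] o=[0.7575, -0.0235, 0.6408] → [-0.0457, -0.1905, 0.1534, -0.8002, 0.4808, 0.3584]
J4: z=[0.4648, 0.1197, 0.8773] o=[0.8447, 0.1763, 0.5674] → [0.1350, -0.4325, -0.0125, 0.4648, 0.1197, 0.8773]
J5: z=[-0.2979, 0.9542, 0.0276] o=[1.0615, 0.2476, 0.4428] → [0.1383, 0.0219, 0.7368, -0.2979, 0.9542, 0.0276]
V = J·q̇ = [0.0662, -0.3594, -0.1604, -0.1157, 0.0739, -1.1958]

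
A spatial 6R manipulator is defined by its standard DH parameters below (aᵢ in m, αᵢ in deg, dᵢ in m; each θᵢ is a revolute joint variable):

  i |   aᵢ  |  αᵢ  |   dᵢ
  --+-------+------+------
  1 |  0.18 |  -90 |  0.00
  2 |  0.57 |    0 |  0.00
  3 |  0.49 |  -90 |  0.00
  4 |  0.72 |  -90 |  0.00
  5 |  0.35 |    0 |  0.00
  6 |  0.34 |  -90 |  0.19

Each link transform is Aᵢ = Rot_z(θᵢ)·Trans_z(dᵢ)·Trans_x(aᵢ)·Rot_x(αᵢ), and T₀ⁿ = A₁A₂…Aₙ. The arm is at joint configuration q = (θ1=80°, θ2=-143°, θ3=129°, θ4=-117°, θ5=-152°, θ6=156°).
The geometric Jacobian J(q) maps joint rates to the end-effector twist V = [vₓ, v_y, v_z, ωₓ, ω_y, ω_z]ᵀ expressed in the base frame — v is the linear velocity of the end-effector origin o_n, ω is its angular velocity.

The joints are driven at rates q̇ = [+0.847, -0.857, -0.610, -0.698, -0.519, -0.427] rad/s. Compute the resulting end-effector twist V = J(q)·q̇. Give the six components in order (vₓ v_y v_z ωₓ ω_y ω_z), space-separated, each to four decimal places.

o_n = [-0.7314, 0.1981, 0.2837]
J₁: ẑ×o_n = [-0.1981, -0.7314, 0.0000], ω = ẑ
J2: z=[-0.9848, 0.1736, 0.0000] o=[0.0313, 0.1773, 0.0000] → [0.0493, 0.2794, 0.1119, -0.9848, 0.1736, 0.0000]
J3: z=[-0.9848, 0.1736, 0.0000] o=[-0.0478, -0.2710, 0.3430] → [-0.0103, -0.0584, -0.3433, -0.9848, 0.1736, 0.0000]
J4: z=[0.0420, 0.2382, -0.9703] o=[0.0348, 0.1972, 0.4616] → [-0.0415, 0.7508, 0.1826, 0.0420, 0.2382, -0.9703]
J5: z=[-0.2970, 0.9302, 0.2156] o=[-0.6521, -0.0038, 0.3825] → [-0.1354, -0.0464, 0.0138, -0.2970, 0.9302, 0.2156]
J6: z=[-0.2970, 0.9302, 0.2156] o=[-0.3504, 0.1216, 0.2570] → [0.0084, -0.0742, 0.3317, -0.2970, 0.9302, 0.2156]
V = J·q̇ = [-0.1080, -1.2916, -0.1628, 1.6963, -1.3010, 1.3204]

-0.1080 -1.2916 -0.1628 1.6963 -1.3010 1.3204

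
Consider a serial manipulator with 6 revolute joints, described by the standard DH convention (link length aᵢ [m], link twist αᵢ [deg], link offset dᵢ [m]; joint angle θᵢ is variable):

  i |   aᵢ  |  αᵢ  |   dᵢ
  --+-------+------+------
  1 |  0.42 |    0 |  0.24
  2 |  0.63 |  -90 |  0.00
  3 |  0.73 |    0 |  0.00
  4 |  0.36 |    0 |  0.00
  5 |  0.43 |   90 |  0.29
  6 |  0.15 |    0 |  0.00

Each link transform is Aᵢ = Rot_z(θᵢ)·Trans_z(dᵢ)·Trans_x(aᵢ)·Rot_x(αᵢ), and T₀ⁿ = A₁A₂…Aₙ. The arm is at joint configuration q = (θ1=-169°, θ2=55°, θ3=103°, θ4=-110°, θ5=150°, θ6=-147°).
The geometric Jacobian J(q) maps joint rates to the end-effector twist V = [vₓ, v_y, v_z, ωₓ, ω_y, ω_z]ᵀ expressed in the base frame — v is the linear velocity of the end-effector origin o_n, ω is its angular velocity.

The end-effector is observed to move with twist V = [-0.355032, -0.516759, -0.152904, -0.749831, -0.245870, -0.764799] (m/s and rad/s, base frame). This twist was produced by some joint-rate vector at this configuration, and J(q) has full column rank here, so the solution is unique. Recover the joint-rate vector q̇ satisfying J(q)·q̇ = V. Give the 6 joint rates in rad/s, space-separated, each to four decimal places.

0.1350 -0.1970 -0.7400 0.3090 -0.1540 0.8800

o_n = [-0.4580, -0.6949, -0.6105]
J₁: ẑ×o_n = [0.6949, -0.4580, 0.0000], ω = ẑ
J2: z=[0.0000, 0.0000, 1.0000] o=[-0.4123, -0.0801, 0.2400] → [0.6147, -0.0457, 0.0000, 0.0000, 0.0000, 1.0000]
J3: z=[0.9135, -0.4067, 0.0000] o=[-0.6685, -0.6557, 0.2400] → [0.3459, 0.7770, 0.0498, 0.9135, -0.4067, 0.0000]
J4: z=[0.9135, -0.4067, 0.0000] o=[-0.6017, -0.5057, -0.4713] → [0.0566, 0.1272, -0.1144, 0.9135, -0.4067, 0.0000]
J5: z=[0.9135, -0.4067, 0.0000] o=[-0.7471, -0.8321, -0.4274] → [0.0745, 0.1672, 0.2429, 0.9135, -0.4067, 0.0000]
J6: z=[-0.2448, -0.5498, -0.7986] o=[-0.3425, -0.6363, -0.6862] → [-0.0884, 0.1108, -0.0492, -0.2448, -0.5498, -0.7986]
q̇ = J⁺·V = [0.1350, -0.1970, -0.7400, 0.3090, -0.1540, 0.8800]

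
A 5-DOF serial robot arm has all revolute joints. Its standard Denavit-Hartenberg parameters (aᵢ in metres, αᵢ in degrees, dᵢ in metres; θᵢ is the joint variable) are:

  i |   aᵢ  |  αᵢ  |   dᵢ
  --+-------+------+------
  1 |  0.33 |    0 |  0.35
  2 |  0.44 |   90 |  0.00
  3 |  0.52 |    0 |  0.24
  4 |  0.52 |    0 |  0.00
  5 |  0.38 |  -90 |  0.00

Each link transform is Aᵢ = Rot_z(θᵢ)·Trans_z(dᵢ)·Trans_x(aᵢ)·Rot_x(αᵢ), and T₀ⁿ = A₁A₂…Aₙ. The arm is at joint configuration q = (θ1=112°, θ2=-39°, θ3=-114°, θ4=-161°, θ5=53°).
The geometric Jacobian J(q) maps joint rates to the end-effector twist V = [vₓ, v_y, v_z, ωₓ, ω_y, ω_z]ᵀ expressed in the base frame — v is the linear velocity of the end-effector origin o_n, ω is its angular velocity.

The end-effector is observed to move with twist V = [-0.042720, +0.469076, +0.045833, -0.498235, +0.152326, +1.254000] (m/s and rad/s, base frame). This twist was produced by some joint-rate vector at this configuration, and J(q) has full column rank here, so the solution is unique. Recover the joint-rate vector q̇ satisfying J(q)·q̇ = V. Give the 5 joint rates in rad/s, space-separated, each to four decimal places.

0.7360 0.5180 0.5160 -0.3430 -0.6940

o_n = [0.1034, 0.2276, 0.6472]
J₁: ẑ×o_n = [-0.2276, 0.1034, 0.0000], ω = ẑ
J2: z=[0.0000, 0.0000, 1.0000] o=[-0.1236, 0.3060, 0.3500] → [0.0784, 0.2270, -0.0000, 0.0000, 0.0000, 1.0000]
J3: z=[0.9563, -0.2924, 0.0000] o=[0.0050, 0.7267, 0.3500] → [-0.0869, -0.2843, -0.4486, 0.9563, -0.2924, 0.0000]
J4: z=[0.9563, -0.2924, 0.0000] o=[0.1727, 0.4543, -0.1250] → [-0.2258, -0.7385, -0.2371, 0.9563, -0.2924, 0.0000]
J5: z=[0.9563, -0.2924, 0.0000] o=[0.1859, 0.4977, 0.3930] → [-0.0743, -0.2432, -0.2824, 0.9563, -0.2924, 0.0000]
q̇ = J⁺·V = [0.7360, 0.5180, 0.5160, -0.3430, -0.6940]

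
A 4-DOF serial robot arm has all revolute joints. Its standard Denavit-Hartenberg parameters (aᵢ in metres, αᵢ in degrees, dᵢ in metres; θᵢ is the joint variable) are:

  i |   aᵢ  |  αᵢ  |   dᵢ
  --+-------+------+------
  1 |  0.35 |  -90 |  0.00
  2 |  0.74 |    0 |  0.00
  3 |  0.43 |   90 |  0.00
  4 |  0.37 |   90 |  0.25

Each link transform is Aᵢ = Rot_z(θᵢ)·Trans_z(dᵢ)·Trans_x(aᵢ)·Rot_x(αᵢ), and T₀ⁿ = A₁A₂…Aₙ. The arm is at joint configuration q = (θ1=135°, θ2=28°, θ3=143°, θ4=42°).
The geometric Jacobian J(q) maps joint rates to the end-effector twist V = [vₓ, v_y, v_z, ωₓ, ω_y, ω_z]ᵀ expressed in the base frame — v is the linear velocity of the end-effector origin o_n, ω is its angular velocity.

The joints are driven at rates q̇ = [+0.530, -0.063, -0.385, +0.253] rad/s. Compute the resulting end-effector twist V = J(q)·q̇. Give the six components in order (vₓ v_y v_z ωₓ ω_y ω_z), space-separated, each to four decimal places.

o_n = [-0.4199, 0.0697, -0.7046]
J₁: ẑ×o_n = [-0.0697, -0.4199, 0.0000], ω = ẑ
J2: z=[-0.7071, -0.7071, 0.0000] o=[-0.2475, 0.2475, 0.0000] → [0.4982, -0.4982, 0.0038, -0.7071, -0.7071, 0.0000]
J3: z=[-0.7071, -0.7071, 0.0000] o=[-0.7095, 0.7095, -0.3474] → [0.2526, -0.2526, 0.6572, -0.7071, -0.7071, 0.0000]
J4: z=[-0.1106, 0.1106, -0.9877] o=[-0.4092, 0.4092, -0.4147] → [-0.3673, -0.0215, 0.0387, -0.1106, 0.1106, -0.9877]
V = J·q̇ = [-0.2585, -0.0993, -0.2435, 0.2888, 0.3448, 0.2801]

-0.2585 -0.0993 -0.2435 0.2888 0.3448 0.2801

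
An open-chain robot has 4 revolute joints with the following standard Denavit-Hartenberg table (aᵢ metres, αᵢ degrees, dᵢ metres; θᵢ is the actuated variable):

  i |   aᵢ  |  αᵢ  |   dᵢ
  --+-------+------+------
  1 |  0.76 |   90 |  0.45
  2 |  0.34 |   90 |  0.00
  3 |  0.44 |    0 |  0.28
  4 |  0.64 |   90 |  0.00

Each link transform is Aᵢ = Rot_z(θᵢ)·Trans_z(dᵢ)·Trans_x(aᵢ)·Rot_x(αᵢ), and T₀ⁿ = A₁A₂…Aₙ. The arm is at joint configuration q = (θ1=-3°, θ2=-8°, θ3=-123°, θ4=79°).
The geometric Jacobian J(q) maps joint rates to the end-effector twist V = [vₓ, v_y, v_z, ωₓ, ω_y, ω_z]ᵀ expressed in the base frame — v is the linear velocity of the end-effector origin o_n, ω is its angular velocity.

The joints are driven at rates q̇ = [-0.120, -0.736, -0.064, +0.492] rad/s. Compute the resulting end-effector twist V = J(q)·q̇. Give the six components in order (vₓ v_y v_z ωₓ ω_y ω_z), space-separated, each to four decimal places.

o_n = [1.3171, 0.7457, 0.0947]
J₁: ẑ×o_n = [-0.7457, 1.3171, 0.0000], ω = ẑ
J2: z=[-0.0523, -0.9986, 0.0000] o=[0.7590, -0.0398, 0.4500] → [0.3548, -0.0186, 0.5163, -0.0523, -0.9986, 0.0000]
J3: z=[-0.1390, 0.0073, -0.9903] o=[1.0952, -0.0574, 0.4027] → [0.7930, -0.2626, -0.1132, -0.1390, 0.0073, -0.9903]
J4: z=[-0.1390, 0.0073, -0.9903] o=[0.8386, 0.3256, 0.1588] → [0.4156, -0.4828, -0.0619, -0.1390, 0.0073, -0.9903]
V = J·q̇ = [-0.0180, -0.3651, -0.4032, -0.0210, 0.7381, -0.5438]

-0.0180 -0.3651 -0.4032 -0.0210 0.7381 -0.5438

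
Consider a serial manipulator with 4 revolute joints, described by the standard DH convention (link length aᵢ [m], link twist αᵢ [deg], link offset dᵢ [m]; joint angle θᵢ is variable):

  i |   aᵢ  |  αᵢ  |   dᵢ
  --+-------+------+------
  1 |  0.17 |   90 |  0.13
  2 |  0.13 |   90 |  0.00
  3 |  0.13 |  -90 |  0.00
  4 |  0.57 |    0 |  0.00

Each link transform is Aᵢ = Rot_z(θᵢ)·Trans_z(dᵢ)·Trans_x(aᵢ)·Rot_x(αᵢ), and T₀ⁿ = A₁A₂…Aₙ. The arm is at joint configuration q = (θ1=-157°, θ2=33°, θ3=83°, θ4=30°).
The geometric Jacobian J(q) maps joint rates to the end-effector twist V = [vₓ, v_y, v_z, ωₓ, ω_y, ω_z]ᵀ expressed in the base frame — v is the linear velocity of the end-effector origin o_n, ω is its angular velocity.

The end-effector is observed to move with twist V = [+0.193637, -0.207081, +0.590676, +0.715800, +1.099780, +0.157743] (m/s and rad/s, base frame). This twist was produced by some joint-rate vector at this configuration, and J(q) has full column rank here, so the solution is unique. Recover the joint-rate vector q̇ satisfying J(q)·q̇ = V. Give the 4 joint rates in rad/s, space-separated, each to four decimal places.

-0.0880 0.6370 -0.7990 0.7850

o_n = [-0.4145, 0.4965, 0.4812]
J₁: ẑ×o_n = [-0.4965, -0.4145, 0.0000], ω = ẑ
J2: z=[-0.3907, 0.9205, 0.0000] o=[-0.1565, -0.0664, 0.1300] → [0.3233, 0.1372, 0.0175, -0.3907, 0.9205, 0.0000]
J3: z=[-0.5013, -0.2128, -0.8387] o=[-0.2568, -0.1090, 0.2008] → [0.4482, 0.2728, -0.3371, -0.5013, -0.2128, -0.8387]
J4: z=[0.7186, 0.4374, -0.5406] o=[-0.3195, 0.0046, 0.2094] → [0.3848, -0.1440, 0.3951, 0.7186, 0.4374, -0.5406]
q̇ = J⁺·V = [-0.0880, 0.6370, -0.7990, 0.7850]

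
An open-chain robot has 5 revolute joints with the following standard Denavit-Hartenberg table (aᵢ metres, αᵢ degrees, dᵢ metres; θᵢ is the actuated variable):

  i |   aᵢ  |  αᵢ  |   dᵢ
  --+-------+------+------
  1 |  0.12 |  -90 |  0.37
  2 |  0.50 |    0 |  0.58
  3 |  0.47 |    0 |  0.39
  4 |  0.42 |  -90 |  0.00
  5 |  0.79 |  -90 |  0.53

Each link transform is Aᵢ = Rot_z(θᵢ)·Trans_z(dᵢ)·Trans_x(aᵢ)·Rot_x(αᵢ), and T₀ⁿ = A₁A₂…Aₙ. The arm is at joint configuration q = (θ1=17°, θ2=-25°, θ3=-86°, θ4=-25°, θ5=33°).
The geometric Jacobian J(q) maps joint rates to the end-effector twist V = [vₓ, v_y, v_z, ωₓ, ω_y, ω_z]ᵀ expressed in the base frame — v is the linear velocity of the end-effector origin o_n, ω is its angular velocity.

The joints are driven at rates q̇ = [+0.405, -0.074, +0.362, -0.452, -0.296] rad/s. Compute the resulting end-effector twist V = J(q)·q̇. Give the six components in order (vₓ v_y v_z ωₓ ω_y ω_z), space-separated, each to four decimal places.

-0.4251 0.0726 0.1032 -0.1487 -0.2170 0.1921

o_n = [-0.1634, 0.5144, 2.1533]
J₁: ẑ×o_n = [-0.5144, -0.1634, 0.0000], ω = ẑ
J2: z=[-0.2924, 0.9563, 0.0000] o=[0.1148, 0.0351, 0.3700] → [1.7054, 0.5214, 0.1258, -0.2924, 0.9563, 0.0000]
J3: z=[-0.2924, 0.9563, 0.0000] o=[0.3785, 0.7222, 0.5813] → [1.5033, 0.4596, 0.5790, -0.2924, 0.9563, 0.0000]
J4: z=[-0.2924, 0.9563, 0.0000] o=[0.1034, 1.0459, 1.0201] → [1.0837, 0.3313, 0.4106, -0.2924, 0.9563, 0.0000]
J5: z=[0.6643, 0.2031, 0.7193] o=[-0.1855, 0.9576, 1.3118] → [0.4897, -0.5431, -0.2989, 0.6643, 0.2031, 0.7193]
V = J·q̇ = [-0.4251, 0.0726, 0.1032, -0.1487, -0.2170, 0.1921]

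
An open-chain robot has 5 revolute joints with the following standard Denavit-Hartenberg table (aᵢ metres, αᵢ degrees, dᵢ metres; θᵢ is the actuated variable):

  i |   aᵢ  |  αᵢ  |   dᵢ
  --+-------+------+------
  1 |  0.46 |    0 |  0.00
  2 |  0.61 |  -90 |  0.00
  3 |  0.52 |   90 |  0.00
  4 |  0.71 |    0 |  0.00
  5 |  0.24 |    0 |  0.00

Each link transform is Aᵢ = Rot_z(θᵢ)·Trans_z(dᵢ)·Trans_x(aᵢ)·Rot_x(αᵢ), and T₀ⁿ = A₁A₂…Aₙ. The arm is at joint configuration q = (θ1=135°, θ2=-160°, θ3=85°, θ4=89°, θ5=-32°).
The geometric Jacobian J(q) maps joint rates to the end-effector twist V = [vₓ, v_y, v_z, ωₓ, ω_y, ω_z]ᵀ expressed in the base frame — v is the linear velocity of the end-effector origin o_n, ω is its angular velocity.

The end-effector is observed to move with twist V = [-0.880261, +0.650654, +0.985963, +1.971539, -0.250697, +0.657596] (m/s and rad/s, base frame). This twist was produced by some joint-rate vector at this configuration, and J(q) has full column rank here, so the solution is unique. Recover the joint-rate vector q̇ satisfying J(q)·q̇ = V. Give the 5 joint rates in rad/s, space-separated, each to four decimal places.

o_n = [0.6650, 0.8689, -0.6606]
J₁: ẑ×o_n = [-0.8689, 0.6650, 0.0000], ω = ẑ
J2: z=[0.0000, 0.0000, 1.0000] o=[-0.3253, 0.3253, 0.0000] → [-0.5436, 0.9903, 0.0000, 0.0000, 0.0000, 1.0000]
J3: z=[0.4226, 0.9063, 0.0000] o=[0.2276, 0.0675, 0.0000] → [-0.5987, 0.2792, -0.0578, 0.4226, 0.9063, 0.0000]
J4: z=[0.9029, -0.4210, 0.0872] o=[0.2687, 0.0483, -0.5180] → [-0.0115, 0.1633, 0.9077, 0.9029, -0.4210, 0.0872]
J5: z=[0.9029, -0.4210, 0.0872] o=[0.5696, 0.6912, -0.5304] → [0.0393, 0.1259, 0.2005, 0.9029, -0.4210, 0.0872]
q̇ = J⁺·V = [0.8570, -0.3650, 0.6060, 0.9050, 0.9950]

0.8570 -0.3650 0.6060 0.9050 0.9950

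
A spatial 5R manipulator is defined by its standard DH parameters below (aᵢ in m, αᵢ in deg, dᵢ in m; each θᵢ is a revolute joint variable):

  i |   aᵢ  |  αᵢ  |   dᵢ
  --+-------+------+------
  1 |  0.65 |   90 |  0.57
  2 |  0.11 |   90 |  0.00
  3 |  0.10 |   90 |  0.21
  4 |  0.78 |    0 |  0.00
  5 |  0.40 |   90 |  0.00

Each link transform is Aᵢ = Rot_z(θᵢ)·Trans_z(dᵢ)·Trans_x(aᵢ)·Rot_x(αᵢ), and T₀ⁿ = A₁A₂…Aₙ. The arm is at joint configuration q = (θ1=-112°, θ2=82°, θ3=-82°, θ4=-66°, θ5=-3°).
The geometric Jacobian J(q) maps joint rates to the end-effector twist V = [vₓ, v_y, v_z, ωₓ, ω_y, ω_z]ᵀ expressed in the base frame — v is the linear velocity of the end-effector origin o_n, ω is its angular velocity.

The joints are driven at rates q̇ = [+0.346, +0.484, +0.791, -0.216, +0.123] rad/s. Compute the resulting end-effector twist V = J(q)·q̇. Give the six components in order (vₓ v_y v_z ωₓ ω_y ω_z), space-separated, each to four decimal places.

-0.1551 0.4561 0.0130 -0.7590 -0.5520 0.3271

o_n = [0.5864, -0.0306, 0.8781]
J₁: ẑ×o_n = [0.0306, 0.5864, -0.0000], ω = ẑ
J2: z=[-0.9272, 0.3746, 0.0000] o=[-0.2435, -0.6027, 0.5700] → [0.1154, 0.2857, -0.8413, -0.9272, 0.3746, 0.0000]
J3: z=[-0.3710, -0.9182, -0.1392] o=[-0.2492, -0.6169, 0.6789] → [-0.1013, -0.0424, 0.5497, -0.3710, -0.9182, -0.1392]
J4: z=[0.1807, 0.0756, -0.9806] o=[-0.2360, -0.8486, 0.6635] → [0.8184, -0.8453, 0.0856, 0.1807, 0.0756, -0.9806]
J5: z=[0.1807, 0.0756, -0.9806] o=[0.3173, -0.3177, 0.8064] → [0.2870, -0.2769, 0.0315, 0.1807, 0.0756, -0.9806]
V = J·q̇ = [-0.1551, 0.4561, 0.0130, -0.7590, -0.5520, 0.3271]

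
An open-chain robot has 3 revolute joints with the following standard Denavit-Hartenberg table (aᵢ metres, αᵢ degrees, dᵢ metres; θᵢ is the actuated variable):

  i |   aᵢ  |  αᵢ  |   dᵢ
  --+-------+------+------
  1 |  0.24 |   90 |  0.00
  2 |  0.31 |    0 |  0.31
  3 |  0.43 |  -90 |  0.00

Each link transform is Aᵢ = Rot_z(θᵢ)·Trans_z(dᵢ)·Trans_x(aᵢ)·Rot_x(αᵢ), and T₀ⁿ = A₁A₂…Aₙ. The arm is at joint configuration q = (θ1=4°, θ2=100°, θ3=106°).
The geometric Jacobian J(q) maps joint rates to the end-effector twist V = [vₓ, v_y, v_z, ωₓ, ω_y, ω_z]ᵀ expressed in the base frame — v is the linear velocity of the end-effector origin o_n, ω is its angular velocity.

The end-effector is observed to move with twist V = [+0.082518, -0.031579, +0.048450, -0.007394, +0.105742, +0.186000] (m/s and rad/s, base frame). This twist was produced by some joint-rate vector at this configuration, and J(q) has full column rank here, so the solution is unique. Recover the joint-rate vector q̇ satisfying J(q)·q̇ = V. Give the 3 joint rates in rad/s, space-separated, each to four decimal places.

0.1860 -0.1390 0.0330

o_n = [-0.1782, -0.3232, 0.1168]
J₁: ẑ×o_n = [0.3232, -0.1782, 0.0000], ω = ẑ
J2: z=[0.0698, -0.9976, 0.0000] o=[0.2394, 0.0167, 0.0000] → [-0.1165, -0.0081, -0.4403, 0.0698, -0.9976, 0.0000]
J3: z=[0.0698, -0.9976, 0.0000] o=[0.2073, -0.2963, 0.3053] → [0.1880, 0.0131, -0.3865, 0.0698, -0.9976, 0.0000]
q̇ = J⁺·V = [0.1860, -0.1390, 0.0330]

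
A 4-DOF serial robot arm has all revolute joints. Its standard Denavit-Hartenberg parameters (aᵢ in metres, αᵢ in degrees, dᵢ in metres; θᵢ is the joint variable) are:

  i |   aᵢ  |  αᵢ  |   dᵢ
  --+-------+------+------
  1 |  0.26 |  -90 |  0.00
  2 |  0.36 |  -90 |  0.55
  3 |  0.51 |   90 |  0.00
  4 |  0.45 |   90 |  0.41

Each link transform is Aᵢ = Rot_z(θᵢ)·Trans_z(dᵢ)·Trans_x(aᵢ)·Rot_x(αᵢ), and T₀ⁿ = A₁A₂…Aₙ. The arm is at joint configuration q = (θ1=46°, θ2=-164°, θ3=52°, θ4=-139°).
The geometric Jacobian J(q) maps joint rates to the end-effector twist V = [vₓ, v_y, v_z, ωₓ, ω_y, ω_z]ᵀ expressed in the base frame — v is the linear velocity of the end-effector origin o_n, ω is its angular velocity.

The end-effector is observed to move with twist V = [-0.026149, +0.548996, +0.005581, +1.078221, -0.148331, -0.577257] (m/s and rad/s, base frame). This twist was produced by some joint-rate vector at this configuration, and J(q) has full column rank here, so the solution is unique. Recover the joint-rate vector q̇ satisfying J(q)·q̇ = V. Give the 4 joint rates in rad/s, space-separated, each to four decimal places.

o_n = [-0.8827, 0.0478, -0.0666]
J₁: ẑ×o_n = [-0.0478, -0.8827, 0.0000], ω = ẑ
J2: z=[-0.7193, 0.6947, 0.0000] o=[0.1806, 0.1870, 0.0000] → [-0.0463, -0.0479, 0.8388, -0.7193, 0.6947, 0.0000]
J3: z=[0.1915, 0.1983, 0.9613] o=[-0.4554, 0.3202, 0.0992] → [0.2290, -0.3790, 0.0326, 0.1915, 0.1983, 0.9613]
J4: z=[-0.9691, -0.1172, 0.2172] o=[-0.3760, -0.1761, 0.1858] → [-0.0190, -0.3546, -0.2764, -0.9691, -0.1172, 0.2172]
q̇ = J⁺·V = [-0.1070, -0.2950, -0.2750, -0.9480]

-0.1070 -0.2950 -0.2750 -0.9480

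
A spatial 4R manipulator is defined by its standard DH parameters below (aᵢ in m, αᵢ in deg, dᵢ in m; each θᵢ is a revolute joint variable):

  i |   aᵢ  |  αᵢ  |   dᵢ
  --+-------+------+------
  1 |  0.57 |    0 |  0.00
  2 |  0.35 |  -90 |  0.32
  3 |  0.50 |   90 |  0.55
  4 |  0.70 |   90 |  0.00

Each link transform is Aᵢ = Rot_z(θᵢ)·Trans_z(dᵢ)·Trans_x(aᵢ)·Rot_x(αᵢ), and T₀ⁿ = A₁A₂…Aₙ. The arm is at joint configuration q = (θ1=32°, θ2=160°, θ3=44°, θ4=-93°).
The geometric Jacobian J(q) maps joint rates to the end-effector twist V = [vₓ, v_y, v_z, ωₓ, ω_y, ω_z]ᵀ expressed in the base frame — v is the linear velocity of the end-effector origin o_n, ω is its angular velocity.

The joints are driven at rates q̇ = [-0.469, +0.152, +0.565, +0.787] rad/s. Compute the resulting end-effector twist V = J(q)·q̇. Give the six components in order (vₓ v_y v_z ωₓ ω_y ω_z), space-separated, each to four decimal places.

o_n = [-0.2160, 0.3058, -0.0019]
J₁: ẑ×o_n = [-0.3058, -0.2160, 0.0000], ω = ẑ
J2: z=[0.0000, 0.0000, 1.0000] o=[0.4834, 0.3021, 0.0000] → [-0.0037, -0.6994, 0.0000, 0.0000, 0.0000, 1.0000]
J3: z=[0.2079, -0.9781, 0.0000] o=[0.1410, 0.2293, 0.3200] → [0.3148, 0.0669, -0.3333, 0.2079, -0.9781, 0.0000]
J4: z=[-0.6795, -0.1444, 0.7193] o=[-0.0964, -0.3835, -0.0273] → [-0.4995, -0.0687, -0.4856, -0.6795, -0.1444, 0.7193]
V = J·q̇ = [-0.0724, -0.0213, -0.5705, -0.4173, -0.6663, 0.2491]

-0.0724 -0.0213 -0.5705 -0.4173 -0.6663 0.2491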